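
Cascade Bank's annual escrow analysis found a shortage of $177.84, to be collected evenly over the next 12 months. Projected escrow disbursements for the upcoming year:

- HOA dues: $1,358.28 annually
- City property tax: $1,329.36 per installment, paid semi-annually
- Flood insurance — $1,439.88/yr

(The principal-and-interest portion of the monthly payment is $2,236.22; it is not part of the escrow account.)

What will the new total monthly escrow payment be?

HOA dues — $1,358.28 per year
City property tax — $1,329.36 × 2 = $2,658.72 per year
Flood insurance — $1,439.88 per year
Total annual escrow = $5,456.88
Per month = $5,456.88 / 12 = $454.74
Monthly shortage recovery: $177.84 / 12 = $14.82
Adjusted monthly = $454.74 + $14.82 = $469.56

$469.56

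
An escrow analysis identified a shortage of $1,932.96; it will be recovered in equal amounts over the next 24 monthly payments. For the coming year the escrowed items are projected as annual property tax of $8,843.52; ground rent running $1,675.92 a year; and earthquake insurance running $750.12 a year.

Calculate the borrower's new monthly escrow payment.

Property tax — $8,843.52
Ground rent — $1,675.92
Earthquake insurance — $750.12
Annual escrow total = $11,269.56
Per month = $11,269.56 ÷ 12 = $939.13
Monthly shortage recovery: $1,932.96 ÷ 24 = $80.54
Adjusted monthly = $939.13 + $80.54 = $1,019.67

$1,019.67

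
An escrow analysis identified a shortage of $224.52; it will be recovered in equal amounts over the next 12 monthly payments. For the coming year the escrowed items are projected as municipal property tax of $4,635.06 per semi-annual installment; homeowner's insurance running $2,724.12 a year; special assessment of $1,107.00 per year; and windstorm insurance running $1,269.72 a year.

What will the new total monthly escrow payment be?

$1,216.29

Municipal property tax — $4,635.06 × 2 = $9,270.12 annually
Homeowner's insurance — $2,724.12 annually
Special assessment — $1,107.00 annually
Windstorm insurance — $1,269.72 annually
Total per year = $14,370.96
Monthly = $14,370.96 ÷ 12 = $1,197.58
Shortage spread = $224.52 ÷ 12 = $18.71/mo
New monthly escrow = $1,197.58 + $18.71 = $1,216.29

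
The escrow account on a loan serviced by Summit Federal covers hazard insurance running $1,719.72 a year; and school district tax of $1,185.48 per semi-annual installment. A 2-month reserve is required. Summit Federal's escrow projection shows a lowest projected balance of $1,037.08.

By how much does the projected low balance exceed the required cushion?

Hazard insurance — $1,719.72 per year
School district tax — $1,185.48 × 2 = $2,370.96 per year
Total per year = $4,090.68
Base monthly escrow = $4,090.68 / 12 = $340.89
Required cushion = 2 × $340.89 = $681.78
Excess over cushion: $1,037.08 − $681.78 = $355.30

$355.30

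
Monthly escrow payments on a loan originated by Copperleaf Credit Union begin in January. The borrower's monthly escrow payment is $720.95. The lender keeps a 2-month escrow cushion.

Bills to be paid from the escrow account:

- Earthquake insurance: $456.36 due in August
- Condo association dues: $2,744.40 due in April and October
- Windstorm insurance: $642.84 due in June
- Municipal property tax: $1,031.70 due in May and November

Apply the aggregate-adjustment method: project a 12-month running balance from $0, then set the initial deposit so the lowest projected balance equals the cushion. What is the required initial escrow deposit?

$2,162.85

Cushion = 2 × $720.95 = $1,441.90
Trial balance (start $0, +$720.95 each month, − disbursements):
  Jan: +$720.95 → $720.95
  Feb: +$720.95 → $1,441.90
  Mar: +$720.95 → $2,162.85
  Apr: +$720.95 − $2,744.40 → $139.40
  May: +$720.95 − $1,031.70 → -$171.35
  Jun: +$720.95 − $642.84 → -$93.24
  Jul: +$720.95 → $627.71
  Aug: +$720.95 − $456.36 → $892.30
  Sep: +$720.95 → $1,613.25
  Oct: +$720.95 − $2,744.40 → -$410.20
  Nov: +$720.95 − $1,031.70 → -$720.95
  Dec: +$720.95 → $0.00
Lowest trial balance = -$720.95 (Nov)
Initial deposit = cushion − low point = $1,441.90 − (-$720.95) = $2,162.85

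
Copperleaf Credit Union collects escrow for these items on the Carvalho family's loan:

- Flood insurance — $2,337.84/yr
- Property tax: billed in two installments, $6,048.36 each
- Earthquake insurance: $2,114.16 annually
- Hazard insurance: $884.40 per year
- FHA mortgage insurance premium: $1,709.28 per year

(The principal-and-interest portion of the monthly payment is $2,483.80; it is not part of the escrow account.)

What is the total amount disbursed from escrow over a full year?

Flood insurance = $2,337.84 annually
Property tax = $6,048.36 × 2 = $12,096.72 annually
Earthquake insurance = $2,114.16 annually
Hazard insurance = $884.40 annually
FHA mortgage insurance premium = $1,709.28 annually
Total per year = $2,337.84 + $12,096.72 + $2,114.16 + $884.40 + $1,709.28 = $19,142.40

$19,142.40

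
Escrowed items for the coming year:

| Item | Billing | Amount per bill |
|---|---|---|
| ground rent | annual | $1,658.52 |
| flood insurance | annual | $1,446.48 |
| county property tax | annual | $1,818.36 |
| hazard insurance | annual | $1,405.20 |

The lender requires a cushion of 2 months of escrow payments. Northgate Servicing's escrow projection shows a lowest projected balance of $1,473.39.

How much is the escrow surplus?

$418.63

Ground rent = $1,658.52
Flood insurance = $1,446.48
County property tax = $1,818.36
Hazard insurance = $1,405.20
Combined annual = $6,328.56
Per month = $6,328.56 ÷ 12 = $527.38
Required reserve = 2 × $527.38 = $1,054.76
Surplus = $1,473.39 − $1,054.76 = $418.63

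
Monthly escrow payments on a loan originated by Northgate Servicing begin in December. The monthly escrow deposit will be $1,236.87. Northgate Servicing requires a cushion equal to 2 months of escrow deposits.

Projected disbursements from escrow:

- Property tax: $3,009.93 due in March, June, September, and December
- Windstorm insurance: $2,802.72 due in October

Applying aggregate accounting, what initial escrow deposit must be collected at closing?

Cushion = 2 × $1,236.87 = $2,473.74
Trial balance (start $0, +$1,236.87 each month, − disbursements):
  Dec: +$1,236.87 − $3,009.93 → -$1,773.06
  Jan: +$1,236.87 → -$536.19
  Feb: +$1,236.87 → $700.68
  Mar: +$1,236.87 − $3,009.93 → -$1,072.38
  Apr: +$1,236.87 → $164.49
  May: +$1,236.87 → $1,401.36
  Jun: +$1,236.87 − $3,009.93 → -$371.70
  Jul: +$1,236.87 → $865.17
  Aug: +$1,236.87 → $2,102.04
  Sep: +$1,236.87 − $3,009.93 → $328.98
  Oct: +$1,236.87 − $2,802.72 → -$1,236.87
  Nov: +$1,236.87 → $0.00
Lowest trial balance = -$1,773.06 (Dec)
Initial deposit = cushion − low point = $2,473.74 − (-$1,773.06) = $4,246.80

$4,246.80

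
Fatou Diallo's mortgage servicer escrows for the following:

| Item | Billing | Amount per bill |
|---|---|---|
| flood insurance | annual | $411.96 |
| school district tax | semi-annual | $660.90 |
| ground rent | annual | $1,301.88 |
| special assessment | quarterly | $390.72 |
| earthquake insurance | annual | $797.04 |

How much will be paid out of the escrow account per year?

$5,395.56

Flood insurance = $411.96/yr
School district tax = $660.90 × 2 = $1,321.80/yr
Ground rent = $1,301.88/yr
Special assessment = $390.72 × 4 = $1,562.88/yr
Earthquake insurance = $797.04/yr
Combined annual = $411.96 + $1,321.80 + $1,301.88 + $1,562.88 + $797.04 = $5,395.56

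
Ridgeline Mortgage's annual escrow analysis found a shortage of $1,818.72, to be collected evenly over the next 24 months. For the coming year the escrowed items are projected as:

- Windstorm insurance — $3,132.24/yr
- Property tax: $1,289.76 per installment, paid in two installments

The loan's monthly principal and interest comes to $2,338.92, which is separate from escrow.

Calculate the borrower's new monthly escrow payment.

Windstorm insurance = $3,132.24 per year
Property tax = $1,289.76 × 2 = $2,579.52 per year
Total annual escrow = $5,711.76
Base monthly escrow = $5,711.76 / 12 = $475.98
Shortage per month = $1,818.72 ÷ 24 = $75.78
Adjusted monthly = $475.98 + $75.78 = $551.76

$551.76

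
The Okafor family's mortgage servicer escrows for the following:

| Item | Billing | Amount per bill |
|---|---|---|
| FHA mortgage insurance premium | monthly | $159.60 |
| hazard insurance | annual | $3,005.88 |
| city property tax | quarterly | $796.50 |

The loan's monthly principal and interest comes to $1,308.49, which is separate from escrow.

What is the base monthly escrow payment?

$675.59

FHA mortgage insurance premium: $159.60 × 12 = $1,915.20/yr
Hazard insurance: $3,005.88/yr
City property tax: $796.50 × 4 = $3,186.00/yr
Combined annual = $1,915.20 + $3,005.88 + $3,186.00 = $8,107.08
Per month = $8,107.08 / 12 = $675.59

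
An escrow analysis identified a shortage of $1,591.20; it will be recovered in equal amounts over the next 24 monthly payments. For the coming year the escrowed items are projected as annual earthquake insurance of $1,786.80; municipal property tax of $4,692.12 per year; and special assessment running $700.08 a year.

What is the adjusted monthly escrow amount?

Earthquake insurance: $1,786.80/yr
Municipal property tax: $4,692.12/yr
Special assessment: $700.08/yr
Total per year = $1,786.80 + $4,692.12 + $700.08 = $7,179.00
Base monthly escrow = $7,179.00 ÷ 12 = $598.25
Shortage per month = $1,591.20 / 24 = $66.30
Adjusted monthly = $598.25 + $66.30 = $664.55

$664.55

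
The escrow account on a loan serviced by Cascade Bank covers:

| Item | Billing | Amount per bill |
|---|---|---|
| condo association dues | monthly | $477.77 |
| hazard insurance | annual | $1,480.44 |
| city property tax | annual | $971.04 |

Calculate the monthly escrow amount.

$682.06

Condo association dues: $477.77 × 12 = $5,733.24 per year
Hazard insurance: $1,480.44 per year
City property tax: $971.04 per year
Annual escrow total = $5,733.24 + $1,480.44 + $971.04 = $8,184.72
Monthly escrow = $8,184.72 / 12 = $682.06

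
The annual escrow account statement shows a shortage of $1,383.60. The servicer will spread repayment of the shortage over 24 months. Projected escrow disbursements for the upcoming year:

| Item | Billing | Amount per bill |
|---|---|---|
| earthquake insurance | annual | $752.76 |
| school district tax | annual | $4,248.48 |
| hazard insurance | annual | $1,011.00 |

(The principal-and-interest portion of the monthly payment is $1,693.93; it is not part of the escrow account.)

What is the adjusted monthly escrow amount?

Earthquake insurance = $752.76/yr
School district tax = $4,248.48/yr
Hazard insurance = $1,011.00/yr
Yearly total = $6,012.24
Monthly = $6,012.24 ÷ 12 = $501.02
Shortage spread = $1,383.60 / 24 = $57.65/mo
New monthly escrow = $501.02 + $57.65 = $558.67

$558.67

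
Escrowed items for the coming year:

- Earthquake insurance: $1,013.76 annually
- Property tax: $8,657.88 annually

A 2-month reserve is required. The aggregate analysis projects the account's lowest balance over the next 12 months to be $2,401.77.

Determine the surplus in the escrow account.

Earthquake insurance — $1,013.76
Property tax — $8,657.88
Total per year = $9,671.64
Per month = $9,671.64 / 12 = $805.97
Required cushion = 2 × $805.97 = $1,611.94
Excess over cushion: $2,401.77 − $1,611.94 = $789.83

$789.83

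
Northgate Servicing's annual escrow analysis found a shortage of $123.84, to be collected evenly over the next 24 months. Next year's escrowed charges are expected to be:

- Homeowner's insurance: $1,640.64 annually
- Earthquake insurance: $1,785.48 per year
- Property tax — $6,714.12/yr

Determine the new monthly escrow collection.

$850.18

Homeowner's insurance: $1,640.64
Earthquake insurance: $1,785.48
Property tax: $6,714.12
Yearly total = $10,140.24
Base monthly escrow = $10,140.24 ÷ 12 = $845.02
Shortage spread = $123.84 / 24 = $5.16/mo
New monthly escrow = $845.02 + $5.16 = $850.18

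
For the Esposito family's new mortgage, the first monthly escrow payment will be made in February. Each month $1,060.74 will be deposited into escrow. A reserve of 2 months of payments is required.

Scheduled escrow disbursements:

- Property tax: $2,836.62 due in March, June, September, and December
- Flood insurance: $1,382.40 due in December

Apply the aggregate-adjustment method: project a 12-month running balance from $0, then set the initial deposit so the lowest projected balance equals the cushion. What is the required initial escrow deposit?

$3,182.22

Cushion = 2 × $1,060.74 = $2,121.48
Trial balance (start $0, +$1,060.74 each month, − disbursements):
  Feb: +$1,060.74 → $1,060.74
  Mar: +$1,060.74 − $2,836.62 → -$715.14
  Apr: +$1,060.74 → $345.60
  May: +$1,060.74 → $1,406.34
  Jun: +$1,060.74 − $2,836.62 → -$369.54
  Jul: +$1,060.74 → $691.20
  Aug: +$1,060.74 → $1,751.94
  Sep: +$1,060.74 − $2,836.62 → -$23.94
  Oct: +$1,060.74 → $1,036.80
  Nov: +$1,060.74 → $2,097.54
  Dec: +$1,060.74 − $4,219.02 → -$1,060.74
  Jan: +$1,060.74 → $0.00
Lowest trial balance = -$1,060.74 (Dec)
Initial deposit = cushion − low point = $2,121.48 − (-$1,060.74) = $3,182.22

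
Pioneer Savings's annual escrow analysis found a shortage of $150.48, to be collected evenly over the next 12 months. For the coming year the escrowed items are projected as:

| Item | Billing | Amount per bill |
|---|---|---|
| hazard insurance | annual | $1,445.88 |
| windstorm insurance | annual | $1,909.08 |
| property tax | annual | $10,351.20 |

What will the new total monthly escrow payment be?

Hazard insurance: $1,445.88 per year
Windstorm insurance: $1,909.08 per year
Property tax: $10,351.20 per year
Combined annual = $13,706.16
Per month = $13,706.16 / 12 = $1,142.18
Shortage spread = $150.48 ÷ 12 = $12.54/mo
Adjusted monthly = $1,142.18 + $12.54 = $1,154.72

$1,154.72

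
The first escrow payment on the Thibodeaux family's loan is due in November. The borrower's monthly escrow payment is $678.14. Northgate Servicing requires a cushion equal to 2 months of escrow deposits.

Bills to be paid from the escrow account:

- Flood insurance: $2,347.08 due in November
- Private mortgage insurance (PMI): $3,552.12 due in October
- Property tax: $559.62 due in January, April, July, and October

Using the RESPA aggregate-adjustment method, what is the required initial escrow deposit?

$3,025.22

Cushion = 2 × $678.14 = $1,356.28
Trial balance (start $0, +$678.14 each month, − disbursements):
  Nov: +$678.14 − $2,347.08 → -$1,668.94
  Dec: +$678.14 → -$990.80
  Jan: +$678.14 − $559.62 → -$872.28
  Feb: +$678.14 → -$194.14
  Mar: +$678.14 → $484.00
  Apr: +$678.14 − $559.62 → $602.52
  May: +$678.14 → $1,280.66
  Jun: +$678.14 → $1,958.80
  Jul: +$678.14 − $559.62 → $2,077.32
  Aug: +$678.14 → $2,755.46
  Sep: +$678.14 → $3,433.60
  Oct: +$678.14 − $4,111.74 → $0.00
Lowest trial balance = -$1,668.94 (Nov)
Initial deposit = cushion − low point = $1,356.28 − (-$1,668.94) = $3,025.22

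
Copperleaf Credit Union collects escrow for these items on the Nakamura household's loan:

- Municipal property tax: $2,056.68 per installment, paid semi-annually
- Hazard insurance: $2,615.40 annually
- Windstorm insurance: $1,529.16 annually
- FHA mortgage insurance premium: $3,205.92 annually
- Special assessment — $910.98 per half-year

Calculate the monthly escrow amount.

Municipal property tax = $2,056.68 × 2 = $4,113.36 per year
Hazard insurance = $2,615.40 per year
Windstorm insurance = $1,529.16 per year
FHA mortgage insurance premium = $3,205.92 per year
Special assessment = $910.98 × 2 = $1,821.96 per year
Combined annual = $4,113.36 + $2,615.40 + $1,529.16 + $3,205.92 + $1,821.96 = $13,285.80
Per month = $13,285.80 / 12 = $1,107.15

$1,107.15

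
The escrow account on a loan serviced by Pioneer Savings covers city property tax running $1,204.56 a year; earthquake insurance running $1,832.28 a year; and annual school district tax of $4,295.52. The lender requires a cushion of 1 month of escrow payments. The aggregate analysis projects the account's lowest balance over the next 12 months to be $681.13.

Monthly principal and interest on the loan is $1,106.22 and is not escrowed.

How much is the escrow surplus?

City property tax = $1,204.56
Earthquake insurance = $1,832.28
School district tax = $4,295.52
Annual escrow total = $7,332.36
Base monthly escrow = $7,332.36 / 12 = $611.03
Required reserve = 1 × $611.03 = $611.03
Excess over cushion: $681.13 − $611.03 = $70.10

$70.10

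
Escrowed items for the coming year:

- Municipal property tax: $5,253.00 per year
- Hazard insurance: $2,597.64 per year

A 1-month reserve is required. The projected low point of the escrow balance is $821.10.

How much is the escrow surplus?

$166.88

Municipal property tax = $5,253.00 annually
Hazard insurance = $2,597.64 annually
Combined annual = $5,253.00 + $2,597.64 = $7,850.64
Base monthly escrow = $7,850.64 / 12 = $654.22
Cushion = 1 × $654.22 = $654.22
Surplus = $821.10 − $654.22 = $166.88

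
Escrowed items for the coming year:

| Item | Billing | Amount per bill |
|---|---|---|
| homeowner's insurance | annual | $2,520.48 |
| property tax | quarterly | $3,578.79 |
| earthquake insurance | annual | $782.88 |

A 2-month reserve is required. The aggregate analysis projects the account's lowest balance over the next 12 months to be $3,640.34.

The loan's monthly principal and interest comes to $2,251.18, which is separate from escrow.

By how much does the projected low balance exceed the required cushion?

$703.92

Homeowner's insurance — $2,520.48/yr
Property tax — $3,578.79 × 4 = $14,315.16/yr
Earthquake insurance — $782.88/yr
Total annual escrow = $17,618.52
Monthly escrow = $17,618.52 ÷ 12 = $1,468.21
Cushion = 2 × $1,468.21 = $2,936.42
Excess over cushion: $3,640.34 − $2,936.42 = $703.92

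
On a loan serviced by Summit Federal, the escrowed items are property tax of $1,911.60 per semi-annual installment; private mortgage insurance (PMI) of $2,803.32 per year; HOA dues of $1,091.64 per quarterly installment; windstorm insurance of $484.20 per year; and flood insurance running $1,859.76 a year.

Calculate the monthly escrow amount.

$1,111.42

Property tax: $1,911.60 × 2 = $3,823.20
Private mortgage insurance (PMI): $2,803.32
HOA dues: $1,091.64 × 4 = $4,366.56
Windstorm insurance: $484.20
Flood insurance: $1,859.76
Annual escrow total = $13,337.04
Base monthly escrow = $13,337.04 / 12 = $1,111.42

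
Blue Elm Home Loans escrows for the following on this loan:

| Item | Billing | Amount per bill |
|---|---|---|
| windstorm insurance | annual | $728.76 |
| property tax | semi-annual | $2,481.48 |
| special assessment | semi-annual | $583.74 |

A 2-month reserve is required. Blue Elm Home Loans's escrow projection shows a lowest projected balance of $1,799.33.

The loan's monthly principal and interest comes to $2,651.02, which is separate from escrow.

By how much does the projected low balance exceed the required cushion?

Windstorm insurance — $728.76 per year
Property tax — $2,481.48 × 2 = $4,962.96 per year
Special assessment — $583.74 × 2 = $1,167.48 per year
Yearly total = $6,859.20
Monthly = $6,859.20 ÷ 12 = $571.60
Required cushion = 2 × $571.60 = $1,143.20
Excess over cushion: $1,799.33 − $1,143.20 = $656.13

$656.13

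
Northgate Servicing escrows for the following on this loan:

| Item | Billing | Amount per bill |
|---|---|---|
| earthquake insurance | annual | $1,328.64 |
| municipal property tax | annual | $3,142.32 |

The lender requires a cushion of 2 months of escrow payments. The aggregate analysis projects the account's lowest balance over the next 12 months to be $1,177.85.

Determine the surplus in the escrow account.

$432.69

Earthquake insurance = $1,328.64 per year
Municipal property tax = $3,142.32 per year
Total annual escrow = $1,328.64 + $3,142.32 = $4,470.96
Monthly escrow = $4,470.96 ÷ 12 = $372.58
Cushion = 2 × $372.58 = $745.16
Excess over cushion: $1,177.85 − $745.16 = $432.69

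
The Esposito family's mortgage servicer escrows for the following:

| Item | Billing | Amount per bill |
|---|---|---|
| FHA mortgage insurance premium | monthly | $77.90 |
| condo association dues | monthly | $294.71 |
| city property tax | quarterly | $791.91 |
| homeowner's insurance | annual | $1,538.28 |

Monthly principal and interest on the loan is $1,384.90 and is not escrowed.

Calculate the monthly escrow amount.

FHA mortgage insurance premium = $77.90 × 12 = $934.80
Condo association dues = $294.71 × 12 = $3,536.52
City property tax = $791.91 × 4 = $3,167.64
Homeowner's insurance = $1,538.28
Total annual escrow = $9,177.24
Per month = $9,177.24 ÷ 12 = $764.77

$764.77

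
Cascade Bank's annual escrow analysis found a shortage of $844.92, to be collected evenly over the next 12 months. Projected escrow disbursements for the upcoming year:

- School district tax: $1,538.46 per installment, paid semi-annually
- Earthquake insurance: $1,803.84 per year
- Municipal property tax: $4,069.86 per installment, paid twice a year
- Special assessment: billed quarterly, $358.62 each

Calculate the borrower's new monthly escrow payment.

School district tax = $1,538.46 × 2 = $3,076.92
Earthquake insurance = $1,803.84
Municipal property tax = $4,069.86 × 2 = $8,139.72
Special assessment = $358.62 × 4 = $1,434.48
Yearly total = $14,454.96
Monthly escrow = $14,454.96 ÷ 12 = $1,204.58
Monthly shortage recovery: $844.92 ÷ 12 = $70.41
Adjusted monthly = $1,204.58 + $70.41 = $1,274.99

$1,274.99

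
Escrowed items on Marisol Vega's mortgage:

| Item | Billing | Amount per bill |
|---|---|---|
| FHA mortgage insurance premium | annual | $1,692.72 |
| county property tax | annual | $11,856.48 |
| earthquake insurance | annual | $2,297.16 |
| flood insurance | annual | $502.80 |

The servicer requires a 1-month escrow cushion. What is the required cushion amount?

FHA mortgage insurance premium: $1,692.72/yr
County property tax: $11,856.48/yr
Earthquake insurance: $2,297.16/yr
Flood insurance: $502.80/yr
Total per year = $16,349.16
Monthly escrow = $16,349.16 / 12 = $1,362.43
Cushion = 1 × $1,362.43 = $1,362.43

$1,362.43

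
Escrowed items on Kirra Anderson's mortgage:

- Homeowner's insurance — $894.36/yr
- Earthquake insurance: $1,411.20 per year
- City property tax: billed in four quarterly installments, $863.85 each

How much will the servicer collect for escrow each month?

Homeowner's insurance — $894.36
Earthquake insurance — $1,411.20
City property tax — $863.85 × 4 = $3,455.40
Annual escrow total = $894.36 + $1,411.20 + $3,455.40 = $5,760.96
Base monthly escrow = $5,760.96 ÷ 12 = $480.08

$480.08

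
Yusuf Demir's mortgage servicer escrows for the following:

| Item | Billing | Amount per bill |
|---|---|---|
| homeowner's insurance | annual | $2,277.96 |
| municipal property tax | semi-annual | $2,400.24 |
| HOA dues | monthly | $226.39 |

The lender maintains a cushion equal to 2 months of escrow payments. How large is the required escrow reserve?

$1,632.52

Homeowner's insurance: $2,277.96 per year
Municipal property tax: $2,400.24 × 2 = $4,800.48 per year
HOA dues: $226.39 × 12 = $2,716.68 per year
Annual escrow total = $2,277.96 + $4,800.48 + $2,716.68 = $9,795.12
Per month = $9,795.12 / 12 = $816.26
Reserve = 2 × $816.26 = $1,632.52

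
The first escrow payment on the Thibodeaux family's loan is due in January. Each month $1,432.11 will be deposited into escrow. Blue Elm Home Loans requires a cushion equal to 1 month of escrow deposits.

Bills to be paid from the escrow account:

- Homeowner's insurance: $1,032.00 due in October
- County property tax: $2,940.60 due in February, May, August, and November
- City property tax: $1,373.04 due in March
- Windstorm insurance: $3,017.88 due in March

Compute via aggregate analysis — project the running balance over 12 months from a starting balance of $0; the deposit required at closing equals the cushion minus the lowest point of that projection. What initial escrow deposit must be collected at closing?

$4,543.68

Cushion = 1 × $1,432.11 = $1,432.11
Trial balance (start $0, +$1,432.11 each month, − disbursements):
  Jan: +$1,432.11 → $1,432.11
  Feb: +$1,432.11 − $2,940.60 → -$76.38
  Mar: +$1,432.11 − $4,390.92 → -$3,035.19
  Apr: +$1,432.11 → -$1,603.08
  May: +$1,432.11 − $2,940.60 → -$3,111.57
  Jun: +$1,432.11 → -$1,679.46
  Jul: +$1,432.11 → -$247.35
  Aug: +$1,432.11 − $2,940.60 → -$1,755.84
  Sep: +$1,432.11 → -$323.73
  Oct: +$1,432.11 − $1,032.00 → $76.38
  Nov: +$1,432.11 − $2,940.60 → -$1,432.11
  Dec: +$1,432.11 → $0.00
Lowest trial balance = -$3,111.57 (May)
Initial deposit = cushion − low point = $1,432.11 − (-$3,111.57) = $4,543.68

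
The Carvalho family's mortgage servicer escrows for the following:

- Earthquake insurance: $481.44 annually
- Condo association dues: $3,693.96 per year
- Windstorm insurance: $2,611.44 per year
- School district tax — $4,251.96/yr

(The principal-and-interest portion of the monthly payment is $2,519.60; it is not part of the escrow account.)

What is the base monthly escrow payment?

$919.90

Earthquake insurance — $481.44 annually
Condo association dues — $3,693.96 annually
Windstorm insurance — $2,611.44 annually
School district tax — $4,251.96 annually
Annual escrow total = $11,038.80
Base monthly escrow = $11,038.80 / 12 = $919.90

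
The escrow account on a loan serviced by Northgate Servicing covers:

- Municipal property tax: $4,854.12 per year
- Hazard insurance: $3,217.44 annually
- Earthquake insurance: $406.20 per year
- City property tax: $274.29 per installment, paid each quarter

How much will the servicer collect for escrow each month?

Municipal property tax = $4,854.12
Hazard insurance = $3,217.44
Earthquake insurance = $406.20
City property tax = $274.29 × 4 = $1,097.16
Total annual escrow = $4,854.12 + $3,217.44 + $406.20 + $1,097.16 = $9,574.92
Monthly = $9,574.92 / 12 = $797.91

$797.91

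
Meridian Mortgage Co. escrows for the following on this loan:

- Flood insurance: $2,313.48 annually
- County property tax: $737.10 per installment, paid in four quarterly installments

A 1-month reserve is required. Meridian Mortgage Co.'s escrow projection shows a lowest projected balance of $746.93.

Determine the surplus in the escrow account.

$308.44

Flood insurance = $2,313.48 annually
County property tax = $737.10 × 4 = $2,948.40 annually
Total annual escrow = $2,313.48 + $2,948.40 = $5,261.88
Monthly = $5,261.88 / 12 = $438.49
Required reserve = 1 × $438.49 = $438.49
Surplus = $746.93 − $438.49 = $308.44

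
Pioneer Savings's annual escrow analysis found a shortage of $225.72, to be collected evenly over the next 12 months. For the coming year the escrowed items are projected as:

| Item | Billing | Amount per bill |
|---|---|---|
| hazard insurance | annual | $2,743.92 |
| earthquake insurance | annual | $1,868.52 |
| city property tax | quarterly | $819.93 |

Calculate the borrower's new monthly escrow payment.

Hazard insurance — $2,743.92 annually
Earthquake insurance — $1,868.52 annually
City property tax — $819.93 × 4 = $3,279.72 annually
Total per year = $7,892.16
Monthly = $7,892.16 / 12 = $657.68
Shortage spread = $225.72 / 12 = $18.81/mo
New monthly escrow = $657.68 + $18.81 = $676.49

$676.49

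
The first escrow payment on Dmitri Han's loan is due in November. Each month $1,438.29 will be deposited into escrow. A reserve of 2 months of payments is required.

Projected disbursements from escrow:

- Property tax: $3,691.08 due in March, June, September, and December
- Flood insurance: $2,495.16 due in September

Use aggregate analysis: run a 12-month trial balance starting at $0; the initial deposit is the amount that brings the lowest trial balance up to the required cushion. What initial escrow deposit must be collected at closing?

Cushion = 2 × $1,438.29 = $2,876.58
Trial balance (start $0, +$1,438.29 each month, − disbursements):
  Nov: +$1,438.29 → $1,438.29
  Dec: +$1,438.29 − $3,691.08 → -$814.50
  Jan: +$1,438.29 → $623.79
  Feb: +$1,438.29 → $2,062.08
  Mar: +$1,438.29 − $3,691.08 → -$190.71
  Apr: +$1,438.29 → $1,247.58
  May: +$1,438.29 → $2,685.87
  Jun: +$1,438.29 − $3,691.08 → $433.08
  Jul: +$1,438.29 → $1,871.37
  Aug: +$1,438.29 → $3,309.66
  Sep: +$1,438.29 − $6,186.24 → -$1,438.29
  Oct: +$1,438.29 → $0.00
Lowest trial balance = -$1,438.29 (Sep)
Initial deposit = cushion − low point = $2,876.58 − (-$1,438.29) = $4,314.87

$4,314.87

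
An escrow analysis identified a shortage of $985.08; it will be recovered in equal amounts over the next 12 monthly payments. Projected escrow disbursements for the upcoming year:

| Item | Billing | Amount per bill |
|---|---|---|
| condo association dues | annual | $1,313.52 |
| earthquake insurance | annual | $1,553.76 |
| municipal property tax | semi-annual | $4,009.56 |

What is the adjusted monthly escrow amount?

$989.29

Condo association dues — $1,313.52
Earthquake insurance — $1,553.76
Municipal property tax — $4,009.56 × 2 = $8,019.12
Total per year = $1,313.52 + $1,553.76 + $8,019.12 = $10,886.40
Per month = $10,886.40 / 12 = $907.20
Shortage per month = $985.08 ÷ 12 = $82.09
Adjusted monthly = $907.20 + $82.09 = $989.29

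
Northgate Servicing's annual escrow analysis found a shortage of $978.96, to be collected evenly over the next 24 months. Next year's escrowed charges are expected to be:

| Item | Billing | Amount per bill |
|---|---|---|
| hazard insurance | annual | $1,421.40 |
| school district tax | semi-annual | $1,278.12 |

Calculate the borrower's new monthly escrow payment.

$372.26

Hazard insurance = $1,421.40 annually
School district tax = $1,278.12 × 2 = $2,556.24 annually
Combined annual = $3,977.64
Monthly escrow = $3,977.64 / 12 = $331.47
Monthly shortage recovery: $978.96 ÷ 24 = $40.79
Adjusted monthly = $331.47 + $40.79 = $372.26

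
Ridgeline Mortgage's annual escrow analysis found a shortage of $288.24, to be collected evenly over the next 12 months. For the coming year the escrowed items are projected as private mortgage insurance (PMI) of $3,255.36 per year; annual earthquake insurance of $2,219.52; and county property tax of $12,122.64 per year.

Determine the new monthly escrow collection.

$1,490.48

Private mortgage insurance (PMI) — $3,255.36
Earthquake insurance — $2,219.52
County property tax — $12,122.64
Yearly total = $3,255.36 + $2,219.52 + $12,122.64 = $17,597.52
Monthly = $17,597.52 ÷ 12 = $1,466.46
Monthly shortage recovery: $288.24 ÷ 12 = $24.02
Adjusted monthly = $1,466.46 + $24.02 = $1,490.48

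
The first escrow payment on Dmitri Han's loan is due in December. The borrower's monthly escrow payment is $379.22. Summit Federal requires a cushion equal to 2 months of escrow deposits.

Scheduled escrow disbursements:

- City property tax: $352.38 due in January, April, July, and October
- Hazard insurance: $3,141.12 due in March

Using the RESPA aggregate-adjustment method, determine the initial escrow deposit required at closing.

Cushion = 2 × $379.22 = $758.44
Trial balance (start $0, +$379.22 each month, − disbursements):
  Dec: +$379.22 → $379.22
  Jan: +$379.22 − $352.38 → $406.06
  Feb: +$379.22 → $785.28
  Mar: +$379.22 − $3,141.12 → -$1,976.62
  Apr: +$379.22 − $352.38 → -$1,949.78
  May: +$379.22 → -$1,570.56
  Jun: +$379.22 → -$1,191.34
  Jul: +$379.22 − $352.38 → -$1,164.50
  Aug: +$379.22 → -$785.28
  Sep: +$379.22 → -$406.06
  Oct: +$379.22 − $352.38 → -$379.22
  Nov: +$379.22 → $0.00
Lowest trial balance = -$1,976.62 (Mar)
Initial deposit = cushion − low point = $758.44 − (-$1,976.62) = $2,735.06

$2,735.06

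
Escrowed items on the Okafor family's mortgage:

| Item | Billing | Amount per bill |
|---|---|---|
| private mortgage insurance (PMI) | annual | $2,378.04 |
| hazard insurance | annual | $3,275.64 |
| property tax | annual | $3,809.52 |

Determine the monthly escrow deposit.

$788.60

Private mortgage insurance (PMI) = $2,378.04/yr
Hazard insurance = $3,275.64/yr
Property tax = $3,809.52/yr
Yearly total = $2,378.04 + $3,275.64 + $3,809.52 = $9,463.20
Per month = $9,463.20 ÷ 12 = $788.60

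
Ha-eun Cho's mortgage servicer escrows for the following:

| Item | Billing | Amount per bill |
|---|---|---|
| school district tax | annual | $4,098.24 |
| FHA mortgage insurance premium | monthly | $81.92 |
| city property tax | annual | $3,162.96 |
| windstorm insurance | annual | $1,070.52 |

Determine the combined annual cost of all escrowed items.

School district tax = $4,098.24
FHA mortgage insurance premium = $81.92 × 12 = $983.04
City property tax = $3,162.96
Windstorm insurance = $1,070.52
Yearly total = $9,314.76

$9,314.76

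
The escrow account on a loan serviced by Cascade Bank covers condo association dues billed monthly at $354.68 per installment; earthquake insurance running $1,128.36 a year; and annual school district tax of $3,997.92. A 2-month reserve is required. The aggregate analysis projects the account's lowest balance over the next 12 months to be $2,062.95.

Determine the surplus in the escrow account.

Condo association dues — $354.68 × 12 = $4,256.16
Earthquake insurance — $1,128.36
School district tax — $3,997.92
Yearly total = $4,256.16 + $1,128.36 + $3,997.92 = $9,382.44
Monthly escrow = $9,382.44 / 12 = $781.87
Required cushion = 2 × $781.87 = $1,563.74
Excess over cushion: $2,062.95 − $1,563.74 = $499.21

$499.21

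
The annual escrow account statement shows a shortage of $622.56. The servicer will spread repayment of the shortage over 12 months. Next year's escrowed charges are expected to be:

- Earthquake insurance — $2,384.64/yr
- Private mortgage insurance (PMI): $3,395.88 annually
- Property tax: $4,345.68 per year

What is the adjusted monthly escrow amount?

Earthquake insurance — $2,384.64 per year
Private mortgage insurance (PMI) — $3,395.88 per year
Property tax — $4,345.68 per year
Total annual escrow = $2,384.64 + $3,395.88 + $4,345.68 = $10,126.20
Monthly = $10,126.20 ÷ 12 = $843.85
Shortage spread = $622.56 ÷ 12 = $51.88/mo
Adjusted monthly = $843.85 + $51.88 = $895.73

$895.73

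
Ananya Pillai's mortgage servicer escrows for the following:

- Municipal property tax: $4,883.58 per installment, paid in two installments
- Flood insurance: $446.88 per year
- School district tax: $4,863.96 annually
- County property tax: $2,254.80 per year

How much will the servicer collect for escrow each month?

$1,444.40

Municipal property tax — $4,883.58 × 2 = $9,767.16/yr
Flood insurance — $446.88/yr
School district tax — $4,863.96/yr
County property tax — $2,254.80/yr
Annual escrow total = $17,332.80
Per month = $17,332.80 / 12 = $1,444.40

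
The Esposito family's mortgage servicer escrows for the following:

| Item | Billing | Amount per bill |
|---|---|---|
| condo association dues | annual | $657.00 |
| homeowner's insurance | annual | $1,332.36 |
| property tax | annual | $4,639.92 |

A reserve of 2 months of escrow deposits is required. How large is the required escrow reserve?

$1,104.88

Condo association dues: $657.00/yr
Homeowner's insurance: $1,332.36/yr
Property tax: $4,639.92/yr
Annual escrow total = $6,629.28
Monthly escrow = $6,629.28 / 12 = $552.44
Reserve = 2 × $552.44 = $1,104.88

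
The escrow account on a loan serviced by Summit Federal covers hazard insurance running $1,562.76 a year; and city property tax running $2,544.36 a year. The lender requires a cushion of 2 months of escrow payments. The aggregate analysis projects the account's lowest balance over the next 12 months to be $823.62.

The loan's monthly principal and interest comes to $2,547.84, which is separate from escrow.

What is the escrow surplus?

Hazard insurance — $1,562.76 per year
City property tax — $2,544.36 per year
Combined annual = $4,107.12
Per month = $4,107.12 ÷ 12 = $342.26
Cushion = 2 × $342.26 = $684.52
Excess over cushion: $823.62 − $684.52 = $139.10

$139.10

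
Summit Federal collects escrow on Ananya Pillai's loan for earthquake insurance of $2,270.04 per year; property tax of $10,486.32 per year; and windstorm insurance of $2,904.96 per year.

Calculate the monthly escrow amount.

Earthquake insurance: $2,270.04
Property tax: $10,486.32
Windstorm insurance: $2,904.96
Total per year = $15,661.32
Per month = $15,661.32 ÷ 12 = $1,305.11

$1,305.11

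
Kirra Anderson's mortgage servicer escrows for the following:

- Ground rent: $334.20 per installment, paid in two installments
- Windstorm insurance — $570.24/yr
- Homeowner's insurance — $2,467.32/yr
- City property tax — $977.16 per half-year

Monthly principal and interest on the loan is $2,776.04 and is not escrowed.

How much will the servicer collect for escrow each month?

$471.69

Ground rent — $334.20 × 2 = $668.40 per year
Windstorm insurance — $570.24 per year
Homeowner's insurance — $2,467.32 per year
City property tax — $977.16 × 2 = $1,954.32 per year
Combined annual = $5,660.28
Monthly = $5,660.28 / 12 = $471.69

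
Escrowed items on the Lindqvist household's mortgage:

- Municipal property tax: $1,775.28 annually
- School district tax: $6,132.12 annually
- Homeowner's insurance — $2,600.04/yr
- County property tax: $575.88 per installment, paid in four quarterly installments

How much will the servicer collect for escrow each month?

Municipal property tax: $1,775.28/yr
School district tax: $6,132.12/yr
Homeowner's insurance: $2,600.04/yr
County property tax: $575.88 × 4 = $2,303.52/yr
Total per year = $1,775.28 + $6,132.12 + $2,600.04 + $2,303.52 = $12,810.96
Monthly escrow = $12,810.96 ÷ 12 = $1,067.58

$1,067.58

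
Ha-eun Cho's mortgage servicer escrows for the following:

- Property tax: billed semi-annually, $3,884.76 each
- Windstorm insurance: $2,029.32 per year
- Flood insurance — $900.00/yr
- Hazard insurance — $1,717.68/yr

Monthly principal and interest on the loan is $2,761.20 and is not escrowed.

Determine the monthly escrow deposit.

Property tax: $3,884.76 × 2 = $7,769.52/yr
Windstorm insurance: $2,029.32/yr
Flood insurance: $900.00/yr
Hazard insurance: $1,717.68/yr
Annual escrow total = $7,769.52 + $2,029.32 + $900.00 + $1,717.68 = $12,416.52
Per month = $12,416.52 ÷ 12 = $1,034.71

$1,034.71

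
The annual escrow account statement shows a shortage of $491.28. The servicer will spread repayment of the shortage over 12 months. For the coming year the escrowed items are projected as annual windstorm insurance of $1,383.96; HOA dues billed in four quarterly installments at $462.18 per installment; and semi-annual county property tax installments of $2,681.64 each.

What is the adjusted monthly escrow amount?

Windstorm insurance — $1,383.96 annually
HOA dues — $462.18 × 4 = $1,848.72 annually
County property tax — $2,681.64 × 2 = $5,363.28 annually
Total annual escrow = $1,383.96 + $1,848.72 + $5,363.28 = $8,595.96
Monthly = $8,595.96 ÷ 12 = $716.33
Shortage spread = $491.28 ÷ 12 = $40.94/mo
Adjusted monthly = $716.33 + $40.94 = $757.27

$757.27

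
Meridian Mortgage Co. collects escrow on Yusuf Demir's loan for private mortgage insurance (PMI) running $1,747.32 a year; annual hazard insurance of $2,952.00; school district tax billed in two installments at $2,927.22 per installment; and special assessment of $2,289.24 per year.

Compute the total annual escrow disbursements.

Private mortgage insurance (PMI): $1,747.32 per year
Hazard insurance: $2,952.00 per year
School district tax: $2,927.22 × 2 = $5,854.44 per year
Special assessment: $2,289.24 per year
Yearly total = $12,843.00

$12,843.00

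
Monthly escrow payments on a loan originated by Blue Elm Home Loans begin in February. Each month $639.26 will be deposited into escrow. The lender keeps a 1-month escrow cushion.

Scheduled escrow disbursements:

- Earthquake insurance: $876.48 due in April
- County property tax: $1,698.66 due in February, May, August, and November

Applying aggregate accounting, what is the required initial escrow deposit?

$2,356.02

Cushion = 1 × $639.26 = $639.26
Trial balance (start $0, +$639.26 each month, − disbursements):
  Feb: +$639.26 − $1,698.66 → -$1,059.40
  Mar: +$639.26 → -$420.14
  Apr: +$639.26 − $876.48 → -$657.36
  May: +$639.26 − $1,698.66 → -$1,716.76
  Jun: +$639.26 → -$1,077.50
  Jul: +$639.26 → -$438.24
  Aug: +$639.26 − $1,698.66 → -$1,497.64
  Sep: +$639.26 → -$858.38
  Oct: +$639.26 → -$219.12
  Nov: +$639.26 − $1,698.66 → -$1,278.52
  Dec: +$639.26 → -$639.26
  Jan: +$639.26 → $0.00
Lowest trial balance = -$1,716.76 (May)
Initial deposit = cushion − low point = $639.26 − (-$1,716.76) = $2,356.02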